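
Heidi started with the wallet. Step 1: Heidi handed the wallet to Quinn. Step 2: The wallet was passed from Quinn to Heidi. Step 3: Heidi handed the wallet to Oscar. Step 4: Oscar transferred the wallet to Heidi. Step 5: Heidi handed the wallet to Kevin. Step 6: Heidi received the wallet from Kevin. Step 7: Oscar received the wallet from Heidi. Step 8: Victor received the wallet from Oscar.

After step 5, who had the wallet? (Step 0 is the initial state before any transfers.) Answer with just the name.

Answer: Kevin

Derivation:
Tracking the wallet holder through step 5:
After step 0 (start): Heidi
After step 1: Quinn
After step 2: Heidi
After step 3: Oscar
After step 4: Heidi
After step 5: Kevin

At step 5, the holder is Kevin.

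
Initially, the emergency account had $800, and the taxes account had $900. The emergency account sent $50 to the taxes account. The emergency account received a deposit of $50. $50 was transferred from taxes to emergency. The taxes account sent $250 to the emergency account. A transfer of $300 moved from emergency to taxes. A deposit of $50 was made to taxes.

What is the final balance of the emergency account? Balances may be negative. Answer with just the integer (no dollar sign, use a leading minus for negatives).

Answer: 800

Derivation:
Tracking account balances step by step:
Start: emergency=800, taxes=900
Event 1 (transfer 50 emergency -> taxes): emergency: 800 - 50 = 750, taxes: 900 + 50 = 950. Balances: emergency=750, taxes=950
Event 2 (deposit 50 to emergency): emergency: 750 + 50 = 800. Balances: emergency=800, taxes=950
Event 3 (transfer 50 taxes -> emergency): taxes: 950 - 50 = 900, emergency: 800 + 50 = 850. Balances: emergency=850, taxes=900
Event 4 (transfer 250 taxes -> emergency): taxes: 900 - 250 = 650, emergency: 850 + 250 = 1100. Balances: emergency=1100, taxes=650
Event 5 (transfer 300 emergency -> taxes): emergency: 1100 - 300 = 800, taxes: 650 + 300 = 950. Balances: emergency=800, taxes=950
Event 6 (deposit 50 to taxes): taxes: 950 + 50 = 1000. Balances: emergency=800, taxes=1000

Final balance of emergency: 800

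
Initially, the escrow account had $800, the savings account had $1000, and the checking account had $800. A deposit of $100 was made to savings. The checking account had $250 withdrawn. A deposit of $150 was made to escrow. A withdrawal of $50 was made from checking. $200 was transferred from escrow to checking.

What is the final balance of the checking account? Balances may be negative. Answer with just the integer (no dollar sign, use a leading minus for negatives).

Tracking account balances step by step:
Start: escrow=800, savings=1000, checking=800
Event 1 (deposit 100 to savings): savings: 1000 + 100 = 1100. Balances: escrow=800, savings=1100, checking=800
Event 2 (withdraw 250 from checking): checking: 800 - 250 = 550. Balances: escrow=800, savings=1100, checking=550
Event 3 (deposit 150 to escrow): escrow: 800 + 150 = 950. Balances: escrow=950, savings=1100, checking=550
Event 4 (withdraw 50 from checking): checking: 550 - 50 = 500. Balances: escrow=950, savings=1100, checking=500
Event 5 (transfer 200 escrow -> checking): escrow: 950 - 200 = 750, checking: 500 + 200 = 700. Balances: escrow=750, savings=1100, checking=700

Final balance of checking: 700

Answer: 700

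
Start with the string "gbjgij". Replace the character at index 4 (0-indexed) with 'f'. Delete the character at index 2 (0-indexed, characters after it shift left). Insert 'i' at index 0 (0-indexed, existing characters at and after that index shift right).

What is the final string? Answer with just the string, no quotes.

Applying each edit step by step:
Start: "gbjgij"
Op 1 (replace idx 4: 'i' -> 'f'): "gbjgij" -> "gbjgfj"
Op 2 (delete idx 2 = 'j'): "gbjgfj" -> "gbgfj"
Op 3 (insert 'i' at idx 0): "gbgfj" -> "igbgfj"

Answer: igbgfj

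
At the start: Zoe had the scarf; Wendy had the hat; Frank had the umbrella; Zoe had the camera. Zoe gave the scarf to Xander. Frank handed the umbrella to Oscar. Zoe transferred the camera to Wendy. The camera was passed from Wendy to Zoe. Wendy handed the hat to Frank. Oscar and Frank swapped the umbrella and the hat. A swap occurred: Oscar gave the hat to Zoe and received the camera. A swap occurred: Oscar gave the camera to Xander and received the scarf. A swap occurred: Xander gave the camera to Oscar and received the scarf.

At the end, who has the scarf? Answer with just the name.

Answer: Xander

Derivation:
Tracking all object holders:
Start: scarf:Zoe, hat:Wendy, umbrella:Frank, camera:Zoe
Event 1 (give scarf: Zoe -> Xander). State: scarf:Xander, hat:Wendy, umbrella:Frank, camera:Zoe
Event 2 (give umbrella: Frank -> Oscar). State: scarf:Xander, hat:Wendy, umbrella:Oscar, camera:Zoe
Event 3 (give camera: Zoe -> Wendy). State: scarf:Xander, hat:Wendy, umbrella:Oscar, camera:Wendy
Event 4 (give camera: Wendy -> Zoe). State: scarf:Xander, hat:Wendy, umbrella:Oscar, camera:Zoe
Event 5 (give hat: Wendy -> Frank). State: scarf:Xander, hat:Frank, umbrella:Oscar, camera:Zoe
Event 6 (swap umbrella<->hat: now umbrella:Frank, hat:Oscar). State: scarf:Xander, hat:Oscar, umbrella:Frank, camera:Zoe
Event 7 (swap hat<->camera: now hat:Zoe, camera:Oscar). State: scarf:Xander, hat:Zoe, umbrella:Frank, camera:Oscar
Event 8 (swap camera<->scarf: now camera:Xander, scarf:Oscar). State: scarf:Oscar, hat:Zoe, umbrella:Frank, camera:Xander
Event 9 (swap camera<->scarf: now camera:Oscar, scarf:Xander). State: scarf:Xander, hat:Zoe, umbrella:Frank, camera:Oscar

Final state: scarf:Xander, hat:Zoe, umbrella:Frank, camera:Oscar
The scarf is held by Xander.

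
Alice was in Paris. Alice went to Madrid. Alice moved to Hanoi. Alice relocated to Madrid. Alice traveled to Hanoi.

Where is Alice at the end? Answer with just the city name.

Answer: Hanoi

Derivation:
Tracking Alice's location:
Start: Alice is in Paris.
After move 1: Paris -> Madrid. Alice is in Madrid.
After move 2: Madrid -> Hanoi. Alice is in Hanoi.
After move 3: Hanoi -> Madrid. Alice is in Madrid.
After move 4: Madrid -> Hanoi. Alice is in Hanoi.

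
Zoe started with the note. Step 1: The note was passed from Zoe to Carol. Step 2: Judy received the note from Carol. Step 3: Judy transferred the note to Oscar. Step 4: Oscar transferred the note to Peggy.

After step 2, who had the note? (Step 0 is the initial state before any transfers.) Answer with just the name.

Tracking the note holder through step 2:
After step 0 (start): Zoe
After step 1: Carol
After step 2: Judy

At step 2, the holder is Judy.

Answer: Judy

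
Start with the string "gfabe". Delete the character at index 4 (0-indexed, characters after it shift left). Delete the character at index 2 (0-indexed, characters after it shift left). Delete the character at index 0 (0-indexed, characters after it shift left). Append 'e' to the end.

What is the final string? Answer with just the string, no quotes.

Answer: fbe

Derivation:
Applying each edit step by step:
Start: "gfabe"
Op 1 (delete idx 4 = 'e'): "gfabe" -> "gfab"
Op 2 (delete idx 2 = 'a'): "gfab" -> "gfb"
Op 3 (delete idx 0 = 'g'): "gfb" -> "fb"
Op 4 (append 'e'): "fb" -> "fbe"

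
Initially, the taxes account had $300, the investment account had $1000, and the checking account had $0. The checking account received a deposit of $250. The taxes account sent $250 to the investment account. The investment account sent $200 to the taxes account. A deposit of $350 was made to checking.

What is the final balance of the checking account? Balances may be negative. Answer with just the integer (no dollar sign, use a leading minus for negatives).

Tracking account balances step by step:
Start: taxes=300, investment=1000, checking=0
Event 1 (deposit 250 to checking): checking: 0 + 250 = 250. Balances: taxes=300, investment=1000, checking=250
Event 2 (transfer 250 taxes -> investment): taxes: 300 - 250 = 50, investment: 1000 + 250 = 1250. Balances: taxes=50, investment=1250, checking=250
Event 3 (transfer 200 investment -> taxes): investment: 1250 - 200 = 1050, taxes: 50 + 200 = 250. Balances: taxes=250, investment=1050, checking=250
Event 4 (deposit 350 to checking): checking: 250 + 350 = 600. Balances: taxes=250, investment=1050, checking=600

Final balance of checking: 600

Answer: 600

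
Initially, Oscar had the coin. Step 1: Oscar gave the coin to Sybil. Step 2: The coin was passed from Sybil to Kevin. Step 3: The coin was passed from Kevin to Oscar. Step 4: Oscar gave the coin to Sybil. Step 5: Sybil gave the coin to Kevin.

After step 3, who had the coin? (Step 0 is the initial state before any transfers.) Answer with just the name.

Answer: Oscar

Derivation:
Tracking the coin holder through step 3:
After step 0 (start): Oscar
After step 1: Sybil
After step 2: Kevin
After step 3: Oscar

At step 3, the holder is Oscar.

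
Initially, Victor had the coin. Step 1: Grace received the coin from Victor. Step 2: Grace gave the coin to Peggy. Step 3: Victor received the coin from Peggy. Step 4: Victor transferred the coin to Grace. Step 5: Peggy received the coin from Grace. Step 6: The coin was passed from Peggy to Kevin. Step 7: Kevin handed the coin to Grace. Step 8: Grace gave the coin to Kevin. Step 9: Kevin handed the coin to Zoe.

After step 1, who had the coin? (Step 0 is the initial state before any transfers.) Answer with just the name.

Answer: Grace

Derivation:
Tracking the coin holder through step 1:
After step 0 (start): Victor
After step 1: Grace

At step 1, the holder is Grace.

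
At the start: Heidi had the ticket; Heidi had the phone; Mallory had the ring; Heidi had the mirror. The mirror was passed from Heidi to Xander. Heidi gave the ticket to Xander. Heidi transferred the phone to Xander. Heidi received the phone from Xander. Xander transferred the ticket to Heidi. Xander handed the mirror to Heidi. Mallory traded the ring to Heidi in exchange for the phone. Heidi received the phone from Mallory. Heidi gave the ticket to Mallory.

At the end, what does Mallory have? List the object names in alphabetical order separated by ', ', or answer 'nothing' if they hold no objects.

Tracking all object holders:
Start: ticket:Heidi, phone:Heidi, ring:Mallory, mirror:Heidi
Event 1 (give mirror: Heidi -> Xander). State: ticket:Heidi, phone:Heidi, ring:Mallory, mirror:Xander
Event 2 (give ticket: Heidi -> Xander). State: ticket:Xander, phone:Heidi, ring:Mallory, mirror:Xander
Event 3 (give phone: Heidi -> Xander). State: ticket:Xander, phone:Xander, ring:Mallory, mirror:Xander
Event 4 (give phone: Xander -> Heidi). State: ticket:Xander, phone:Heidi, ring:Mallory, mirror:Xander
Event 5 (give ticket: Xander -> Heidi). State: ticket:Heidi, phone:Heidi, ring:Mallory, mirror:Xander
Event 6 (give mirror: Xander -> Heidi). State: ticket:Heidi, phone:Heidi, ring:Mallory, mirror:Heidi
Event 7 (swap ring<->phone: now ring:Heidi, phone:Mallory). State: ticket:Heidi, phone:Mallory, ring:Heidi, mirror:Heidi
Event 8 (give phone: Mallory -> Heidi). State: ticket:Heidi, phone:Heidi, ring:Heidi, mirror:Heidi
Event 9 (give ticket: Heidi -> Mallory). State: ticket:Mallory, phone:Heidi, ring:Heidi, mirror:Heidi

Final state: ticket:Mallory, phone:Heidi, ring:Heidi, mirror:Heidi
Mallory holds: ticket.

Answer: ticket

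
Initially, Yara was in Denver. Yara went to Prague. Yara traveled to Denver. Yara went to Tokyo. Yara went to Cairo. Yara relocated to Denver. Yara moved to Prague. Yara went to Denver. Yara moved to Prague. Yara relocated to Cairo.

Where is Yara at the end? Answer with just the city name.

Answer: Cairo

Derivation:
Tracking Yara's location:
Start: Yara is in Denver.
After move 1: Denver -> Prague. Yara is in Prague.
After move 2: Prague -> Denver. Yara is in Denver.
After move 3: Denver -> Tokyo. Yara is in Tokyo.
After move 4: Tokyo -> Cairo. Yara is in Cairo.
After move 5: Cairo -> Denver. Yara is in Denver.
After move 6: Denver -> Prague. Yara is in Prague.
After move 7: Prague -> Denver. Yara is in Denver.
After move 8: Denver -> Prague. Yara is in Prague.
After move 9: Prague -> Cairo. Yara is in Cairo.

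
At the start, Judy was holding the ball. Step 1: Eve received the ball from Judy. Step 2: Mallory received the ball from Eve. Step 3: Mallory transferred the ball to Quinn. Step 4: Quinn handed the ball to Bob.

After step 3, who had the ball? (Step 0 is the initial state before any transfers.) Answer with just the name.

Answer: Quinn

Derivation:
Tracking the ball holder through step 3:
After step 0 (start): Judy
After step 1: Eve
After step 2: Mallory
After step 3: Quinn

At step 3, the holder is Quinn.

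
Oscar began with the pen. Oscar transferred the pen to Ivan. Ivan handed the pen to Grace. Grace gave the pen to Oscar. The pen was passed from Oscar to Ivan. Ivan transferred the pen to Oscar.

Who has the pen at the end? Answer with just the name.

Tracking the pen through each event:
Start: Oscar has the pen.
After event 1: Ivan has the pen.
After event 2: Grace has the pen.
After event 3: Oscar has the pen.
After event 4: Ivan has the pen.
After event 5: Oscar has the pen.

Answer: Oscar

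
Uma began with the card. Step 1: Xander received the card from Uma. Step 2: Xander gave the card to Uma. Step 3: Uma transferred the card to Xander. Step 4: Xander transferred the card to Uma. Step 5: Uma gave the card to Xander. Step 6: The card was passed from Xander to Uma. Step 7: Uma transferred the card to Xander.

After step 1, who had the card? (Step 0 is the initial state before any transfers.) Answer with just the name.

Tracking the card holder through step 1:
After step 0 (start): Uma
After step 1: Xander

At step 1, the holder is Xander.

Answer: Xander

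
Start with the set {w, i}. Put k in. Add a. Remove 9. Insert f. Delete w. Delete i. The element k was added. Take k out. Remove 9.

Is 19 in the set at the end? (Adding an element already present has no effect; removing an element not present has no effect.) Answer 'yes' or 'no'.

Answer: no

Derivation:
Tracking the set through each operation:
Start: {i, w}
Event 1 (add k): added. Set: {i, k, w}
Event 2 (add a): added. Set: {a, i, k, w}
Event 3 (remove 9): not present, no change. Set: {a, i, k, w}
Event 4 (add f): added. Set: {a, f, i, k, w}
Event 5 (remove w): removed. Set: {a, f, i, k}
Event 6 (remove i): removed. Set: {a, f, k}
Event 7 (add k): already present, no change. Set: {a, f, k}
Event 8 (remove k): removed. Set: {a, f}
Event 9 (remove 9): not present, no change. Set: {a, f}

Final set: {a, f} (size 2)
19 is NOT in the final set.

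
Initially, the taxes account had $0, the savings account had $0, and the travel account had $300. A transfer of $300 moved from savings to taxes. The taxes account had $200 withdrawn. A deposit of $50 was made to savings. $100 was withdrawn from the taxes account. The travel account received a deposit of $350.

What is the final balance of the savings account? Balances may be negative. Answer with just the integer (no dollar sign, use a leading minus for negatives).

Tracking account balances step by step:
Start: taxes=0, savings=0, travel=300
Event 1 (transfer 300 savings -> taxes): savings: 0 - 300 = -300, taxes: 0 + 300 = 300. Balances: taxes=300, savings=-300, travel=300
Event 2 (withdraw 200 from taxes): taxes: 300 - 200 = 100. Balances: taxes=100, savings=-300, travel=300
Event 3 (deposit 50 to savings): savings: -300 + 50 = -250. Balances: taxes=100, savings=-250, travel=300
Event 4 (withdraw 100 from taxes): taxes: 100 - 100 = 0. Balances: taxes=0, savings=-250, travel=300
Event 5 (deposit 350 to travel): travel: 300 + 350 = 650. Balances: taxes=0, savings=-250, travel=650

Final balance of savings: -250

Answer: -250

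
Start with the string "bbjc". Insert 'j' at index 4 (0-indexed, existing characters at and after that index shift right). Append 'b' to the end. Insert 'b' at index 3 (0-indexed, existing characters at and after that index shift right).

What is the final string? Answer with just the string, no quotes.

Applying each edit step by step:
Start: "bbjc"
Op 1 (insert 'j' at idx 4): "bbjc" -> "bbjcj"
Op 2 (append 'b'): "bbjcj" -> "bbjcjb"
Op 3 (insert 'b' at idx 3): "bbjcjb" -> "bbjbcjb"

Answer: bbjbcjb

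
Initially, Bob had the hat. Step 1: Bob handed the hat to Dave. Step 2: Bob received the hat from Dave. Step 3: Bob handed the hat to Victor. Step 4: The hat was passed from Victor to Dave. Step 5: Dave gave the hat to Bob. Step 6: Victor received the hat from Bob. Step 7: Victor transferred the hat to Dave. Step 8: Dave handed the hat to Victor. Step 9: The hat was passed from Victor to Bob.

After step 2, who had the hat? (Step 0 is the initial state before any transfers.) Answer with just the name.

Tracking the hat holder through step 2:
After step 0 (start): Bob
After step 1: Dave
After step 2: Bob

At step 2, the holder is Bob.

Answer: Bob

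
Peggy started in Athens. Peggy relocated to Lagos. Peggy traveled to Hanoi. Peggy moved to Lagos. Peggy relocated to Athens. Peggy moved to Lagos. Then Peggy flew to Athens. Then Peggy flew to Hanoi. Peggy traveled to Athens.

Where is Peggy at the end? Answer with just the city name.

Tracking Peggy's location:
Start: Peggy is in Athens.
After move 1: Athens -> Lagos. Peggy is in Lagos.
After move 2: Lagos -> Hanoi. Peggy is in Hanoi.
After move 3: Hanoi -> Lagos. Peggy is in Lagos.
After move 4: Lagos -> Athens. Peggy is in Athens.
After move 5: Athens -> Lagos. Peggy is in Lagos.
After move 6: Lagos -> Athens. Peggy is in Athens.
After move 7: Athens -> Hanoi. Peggy is in Hanoi.
After move 8: Hanoi -> Athens. Peggy is in Athens.

Answer: Athens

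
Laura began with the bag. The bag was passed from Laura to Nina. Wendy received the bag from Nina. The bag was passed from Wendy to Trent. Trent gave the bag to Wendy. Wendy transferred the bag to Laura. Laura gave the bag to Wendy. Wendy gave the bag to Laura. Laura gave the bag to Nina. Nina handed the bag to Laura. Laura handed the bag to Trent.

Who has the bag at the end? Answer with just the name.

Tracking the bag through each event:
Start: Laura has the bag.
After event 1: Nina has the bag.
After event 2: Wendy has the bag.
After event 3: Trent has the bag.
After event 4: Wendy has the bag.
After event 5: Laura has the bag.
After event 6: Wendy has the bag.
After event 7: Laura has the bag.
After event 8: Nina has the bag.
After event 9: Laura has the bag.
After event 10: Trent has the bag.

Answer: Trent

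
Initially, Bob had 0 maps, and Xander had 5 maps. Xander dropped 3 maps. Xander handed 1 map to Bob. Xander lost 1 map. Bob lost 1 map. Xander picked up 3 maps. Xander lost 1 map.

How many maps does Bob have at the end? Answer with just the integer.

Answer: 0

Derivation:
Tracking counts step by step:
Start: Bob=0, Xander=5
Event 1 (Xander -3): Xander: 5 -> 2. State: Bob=0, Xander=2
Event 2 (Xander -> Bob, 1): Xander: 2 -> 1, Bob: 0 -> 1. State: Bob=1, Xander=1
Event 3 (Xander -1): Xander: 1 -> 0. State: Bob=1, Xander=0
Event 4 (Bob -1): Bob: 1 -> 0. State: Bob=0, Xander=0
Event 5 (Xander +3): Xander: 0 -> 3. State: Bob=0, Xander=3
Event 6 (Xander -1): Xander: 3 -> 2. State: Bob=0, Xander=2

Bob's final count: 0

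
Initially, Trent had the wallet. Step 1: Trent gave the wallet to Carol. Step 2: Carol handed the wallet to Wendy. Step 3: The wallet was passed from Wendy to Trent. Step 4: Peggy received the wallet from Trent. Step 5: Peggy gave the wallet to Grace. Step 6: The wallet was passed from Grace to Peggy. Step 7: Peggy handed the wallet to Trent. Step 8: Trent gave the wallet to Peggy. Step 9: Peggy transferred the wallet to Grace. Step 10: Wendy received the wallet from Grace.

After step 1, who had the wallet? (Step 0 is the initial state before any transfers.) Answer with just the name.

Tracking the wallet holder through step 1:
After step 0 (start): Trent
After step 1: Carol

At step 1, the holder is Carol.

Answer: Carol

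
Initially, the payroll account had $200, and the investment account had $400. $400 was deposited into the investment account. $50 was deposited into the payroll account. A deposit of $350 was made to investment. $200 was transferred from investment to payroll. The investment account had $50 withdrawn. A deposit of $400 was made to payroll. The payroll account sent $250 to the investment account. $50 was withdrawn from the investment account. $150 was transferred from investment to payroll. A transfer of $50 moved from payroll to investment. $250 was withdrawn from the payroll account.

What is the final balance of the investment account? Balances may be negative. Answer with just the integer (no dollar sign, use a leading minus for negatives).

Answer: 1000

Derivation:
Tracking account balances step by step:
Start: payroll=200, investment=400
Event 1 (deposit 400 to investment): investment: 400 + 400 = 800. Balances: payroll=200, investment=800
Event 2 (deposit 50 to payroll): payroll: 200 + 50 = 250. Balances: payroll=250, investment=800
Event 3 (deposit 350 to investment): investment: 800 + 350 = 1150. Balances: payroll=250, investment=1150
Event 4 (transfer 200 investment -> payroll): investment: 1150 - 200 = 950, payroll: 250 + 200 = 450. Balances: payroll=450, investment=950
Event 5 (withdraw 50 from investment): investment: 950 - 50 = 900. Balances: payroll=450, investment=900
Event 6 (deposit 400 to payroll): payroll: 450 + 400 = 850. Balances: payroll=850, investment=900
Event 7 (transfer 250 payroll -> investment): payroll: 850 - 250 = 600, investment: 900 + 250 = 1150. Balances: payroll=600, investment=1150
Event 8 (withdraw 50 from investment): investment: 1150 - 50 = 1100. Balances: payroll=600, investment=1100
Event 9 (transfer 150 investment -> payroll): investment: 1100 - 150 = 950, payroll: 600 + 150 = 750. Balances: payroll=750, investment=950
Event 10 (transfer 50 payroll -> investment): payroll: 750 - 50 = 700, investment: 950 + 50 = 1000. Balances: payroll=700, investment=1000
Event 11 (withdraw 250 from payroll): payroll: 700 - 250 = 450. Balances: payroll=450, investment=1000

Final balance of investment: 1000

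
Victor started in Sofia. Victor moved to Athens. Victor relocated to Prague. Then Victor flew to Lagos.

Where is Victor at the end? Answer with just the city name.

Tracking Victor's location:
Start: Victor is in Sofia.
After move 1: Sofia -> Athens. Victor is in Athens.
After move 2: Athens -> Prague. Victor is in Prague.
After move 3: Prague -> Lagos. Victor is in Lagos.

Answer: Lagos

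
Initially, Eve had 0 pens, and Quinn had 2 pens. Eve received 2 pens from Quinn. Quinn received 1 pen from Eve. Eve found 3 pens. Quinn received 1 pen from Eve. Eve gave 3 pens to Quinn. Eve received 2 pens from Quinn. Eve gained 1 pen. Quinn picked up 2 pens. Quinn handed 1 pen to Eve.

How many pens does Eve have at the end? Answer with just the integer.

Answer: 4

Derivation:
Tracking counts step by step:
Start: Eve=0, Quinn=2
Event 1 (Quinn -> Eve, 2): Quinn: 2 -> 0, Eve: 0 -> 2. State: Eve=2, Quinn=0
Event 2 (Eve -> Quinn, 1): Eve: 2 -> 1, Quinn: 0 -> 1. State: Eve=1, Quinn=1
Event 3 (Eve +3): Eve: 1 -> 4. State: Eve=4, Quinn=1
Event 4 (Eve -> Quinn, 1): Eve: 4 -> 3, Quinn: 1 -> 2. State: Eve=3, Quinn=2
Event 5 (Eve -> Quinn, 3): Eve: 3 -> 0, Quinn: 2 -> 5. State: Eve=0, Quinn=5
Event 6 (Quinn -> Eve, 2): Quinn: 5 -> 3, Eve: 0 -> 2. State: Eve=2, Quinn=3
Event 7 (Eve +1): Eve: 2 -> 3. State: Eve=3, Quinn=3
Event 8 (Quinn +2): Quinn: 3 -> 5. State: Eve=3, Quinn=5
Event 9 (Quinn -> Eve, 1): Quinn: 5 -> 4, Eve: 3 -> 4. State: Eve=4, Quinn=4

Eve's final count: 4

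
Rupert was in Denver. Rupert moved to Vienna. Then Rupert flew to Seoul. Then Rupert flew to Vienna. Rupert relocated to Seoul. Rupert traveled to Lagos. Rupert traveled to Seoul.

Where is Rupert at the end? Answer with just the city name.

Tracking Rupert's location:
Start: Rupert is in Denver.
After move 1: Denver -> Vienna. Rupert is in Vienna.
After move 2: Vienna -> Seoul. Rupert is in Seoul.
After move 3: Seoul -> Vienna. Rupert is in Vienna.
After move 4: Vienna -> Seoul. Rupert is in Seoul.
After move 5: Seoul -> Lagos. Rupert is in Lagos.
After move 6: Lagos -> Seoul. Rupert is in Seoul.

Answer: Seoul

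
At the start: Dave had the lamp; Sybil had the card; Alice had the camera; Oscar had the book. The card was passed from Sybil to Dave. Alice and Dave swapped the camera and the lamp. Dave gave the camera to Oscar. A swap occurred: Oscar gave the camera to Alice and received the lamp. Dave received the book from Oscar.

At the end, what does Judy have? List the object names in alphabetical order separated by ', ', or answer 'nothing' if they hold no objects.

Tracking all object holders:
Start: lamp:Dave, card:Sybil, camera:Alice, book:Oscar
Event 1 (give card: Sybil -> Dave). State: lamp:Dave, card:Dave, camera:Alice, book:Oscar
Event 2 (swap camera<->lamp: now camera:Dave, lamp:Alice). State: lamp:Alice, card:Dave, camera:Dave, book:Oscar
Event 3 (give camera: Dave -> Oscar). State: lamp:Alice, card:Dave, camera:Oscar, book:Oscar
Event 4 (swap camera<->lamp: now camera:Alice, lamp:Oscar). State: lamp:Oscar, card:Dave, camera:Alice, book:Oscar
Event 5 (give book: Oscar -> Dave). State: lamp:Oscar, card:Dave, camera:Alice, book:Dave

Final state: lamp:Oscar, card:Dave, camera:Alice, book:Dave
Judy holds: (nothing).

Answer: nothing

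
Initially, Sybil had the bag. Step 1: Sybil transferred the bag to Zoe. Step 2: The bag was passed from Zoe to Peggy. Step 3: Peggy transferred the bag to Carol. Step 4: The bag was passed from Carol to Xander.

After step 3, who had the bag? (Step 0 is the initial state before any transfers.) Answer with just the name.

Answer: Carol

Derivation:
Tracking the bag holder through step 3:
After step 0 (start): Sybil
After step 1: Zoe
After step 2: Peggy
After step 3: Carol

At step 3, the holder is Carol.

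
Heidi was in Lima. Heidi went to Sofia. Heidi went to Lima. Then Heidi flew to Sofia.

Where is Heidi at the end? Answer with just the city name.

Tracking Heidi's location:
Start: Heidi is in Lima.
After move 1: Lima -> Sofia. Heidi is in Sofia.
After move 2: Sofia -> Lima. Heidi is in Lima.
After move 3: Lima -> Sofia. Heidi is in Sofia.

Answer: Sofia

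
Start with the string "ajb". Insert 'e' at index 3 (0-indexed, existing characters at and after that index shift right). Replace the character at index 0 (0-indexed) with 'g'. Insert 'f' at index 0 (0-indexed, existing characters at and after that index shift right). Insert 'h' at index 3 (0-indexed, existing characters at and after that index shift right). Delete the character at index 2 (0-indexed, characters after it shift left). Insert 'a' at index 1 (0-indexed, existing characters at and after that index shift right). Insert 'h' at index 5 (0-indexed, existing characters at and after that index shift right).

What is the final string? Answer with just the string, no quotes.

Applying each edit step by step:
Start: "ajb"
Op 1 (insert 'e' at idx 3): "ajb" -> "ajbe"
Op 2 (replace idx 0: 'a' -> 'g'): "ajbe" -> "gjbe"
Op 3 (insert 'f' at idx 0): "gjbe" -> "fgjbe"
Op 4 (insert 'h' at idx 3): "fgjbe" -> "fgjhbe"
Op 5 (delete idx 2 = 'j'): "fgjhbe" -> "fghbe"
Op 6 (insert 'a' at idx 1): "fghbe" -> "faghbe"
Op 7 (insert 'h' at idx 5): "faghbe" -> "faghbhe"

Answer: faghbhe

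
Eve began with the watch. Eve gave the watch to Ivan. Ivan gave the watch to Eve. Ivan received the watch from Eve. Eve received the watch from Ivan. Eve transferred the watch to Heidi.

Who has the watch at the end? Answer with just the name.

Answer: Heidi

Derivation:
Tracking the watch through each event:
Start: Eve has the watch.
After event 1: Ivan has the watch.
After event 2: Eve has the watch.
After event 3: Ivan has the watch.
After event 4: Eve has the watch.
After event 5: Heidi has the watch.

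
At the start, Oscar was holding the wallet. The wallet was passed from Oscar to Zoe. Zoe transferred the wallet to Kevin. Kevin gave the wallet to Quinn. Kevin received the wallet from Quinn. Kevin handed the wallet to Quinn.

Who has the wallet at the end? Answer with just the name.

Tracking the wallet through each event:
Start: Oscar has the wallet.
After event 1: Zoe has the wallet.
After event 2: Kevin has the wallet.
After event 3: Quinn has the wallet.
After event 4: Kevin has the wallet.
After event 5: Quinn has the wallet.

Answer: Quinn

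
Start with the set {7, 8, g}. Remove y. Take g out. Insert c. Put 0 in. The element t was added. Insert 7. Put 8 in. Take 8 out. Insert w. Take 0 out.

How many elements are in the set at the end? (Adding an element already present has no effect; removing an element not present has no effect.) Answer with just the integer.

Tracking the set through each operation:
Start: {7, 8, g}
Event 1 (remove y): not present, no change. Set: {7, 8, g}
Event 2 (remove g): removed. Set: {7, 8}
Event 3 (add c): added. Set: {7, 8, c}
Event 4 (add 0): added. Set: {0, 7, 8, c}
Event 5 (add t): added. Set: {0, 7, 8, c, t}
Event 6 (add 7): already present, no change. Set: {0, 7, 8, c, t}
Event 7 (add 8): already present, no change. Set: {0, 7, 8, c, t}
Event 8 (remove 8): removed. Set: {0, 7, c, t}
Event 9 (add w): added. Set: {0, 7, c, t, w}
Event 10 (remove 0): removed. Set: {7, c, t, w}

Final set: {7, c, t, w} (size 4)

Answer: 4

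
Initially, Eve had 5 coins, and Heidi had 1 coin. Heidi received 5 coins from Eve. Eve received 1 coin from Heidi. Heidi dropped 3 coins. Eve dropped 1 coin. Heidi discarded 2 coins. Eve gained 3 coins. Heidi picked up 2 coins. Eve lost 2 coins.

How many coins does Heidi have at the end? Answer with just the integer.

Tracking counts step by step:
Start: Eve=5, Heidi=1
Event 1 (Eve -> Heidi, 5): Eve: 5 -> 0, Heidi: 1 -> 6. State: Eve=0, Heidi=6
Event 2 (Heidi -> Eve, 1): Heidi: 6 -> 5, Eve: 0 -> 1. State: Eve=1, Heidi=5
Event 3 (Heidi -3): Heidi: 5 -> 2. State: Eve=1, Heidi=2
Event 4 (Eve -1): Eve: 1 -> 0. State: Eve=0, Heidi=2
Event 5 (Heidi -2): Heidi: 2 -> 0. State: Eve=0, Heidi=0
Event 6 (Eve +3): Eve: 0 -> 3. State: Eve=3, Heidi=0
Event 7 (Heidi +2): Heidi: 0 -> 2. State: Eve=3, Heidi=2
Event 8 (Eve -2): Eve: 3 -> 1. State: Eve=1, Heidi=2

Heidi's final count: 2

Answer: 2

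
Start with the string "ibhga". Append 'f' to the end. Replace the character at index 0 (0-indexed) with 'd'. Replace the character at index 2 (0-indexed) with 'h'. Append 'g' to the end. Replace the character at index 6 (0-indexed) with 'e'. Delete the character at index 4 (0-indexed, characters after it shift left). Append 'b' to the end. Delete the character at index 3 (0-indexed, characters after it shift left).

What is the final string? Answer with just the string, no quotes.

Applying each edit step by step:
Start: "ibhga"
Op 1 (append 'f'): "ibhga" -> "ibhgaf"
Op 2 (replace idx 0: 'i' -> 'd'): "ibhgaf" -> "dbhgaf"
Op 3 (replace idx 2: 'h' -> 'h'): "dbhgaf" -> "dbhgaf"
Op 4 (append 'g'): "dbhgaf" -> "dbhgafg"
Op 5 (replace idx 6: 'g' -> 'e'): "dbhgafg" -> "dbhgafe"
Op 6 (delete idx 4 = 'a'): "dbhgafe" -> "dbhgfe"
Op 7 (append 'b'): "dbhgfe" -> "dbhgfeb"
Op 8 (delete idx 3 = 'g'): "dbhgfeb" -> "dbhfeb"

Answer: dbhfeb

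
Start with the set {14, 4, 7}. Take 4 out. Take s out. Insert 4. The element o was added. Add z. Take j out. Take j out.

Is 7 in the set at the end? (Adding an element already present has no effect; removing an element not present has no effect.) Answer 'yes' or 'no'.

Tracking the set through each operation:
Start: {14, 4, 7}
Event 1 (remove 4): removed. Set: {14, 7}
Event 2 (remove s): not present, no change. Set: {14, 7}
Event 3 (add 4): added. Set: {14, 4, 7}
Event 4 (add o): added. Set: {14, 4, 7, o}
Event 5 (add z): added. Set: {14, 4, 7, o, z}
Event 6 (remove j): not present, no change. Set: {14, 4, 7, o, z}
Event 7 (remove j): not present, no change. Set: {14, 4, 7, o, z}

Final set: {14, 4, 7, o, z} (size 5)
7 is in the final set.

Answer: yes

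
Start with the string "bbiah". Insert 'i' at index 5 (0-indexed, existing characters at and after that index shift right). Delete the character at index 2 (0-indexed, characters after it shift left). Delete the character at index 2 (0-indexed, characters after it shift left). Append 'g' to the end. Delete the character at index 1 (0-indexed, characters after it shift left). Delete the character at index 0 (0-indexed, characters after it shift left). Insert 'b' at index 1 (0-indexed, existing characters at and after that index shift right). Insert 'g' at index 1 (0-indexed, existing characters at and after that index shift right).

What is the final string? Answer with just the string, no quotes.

Applying each edit step by step:
Start: "bbiah"
Op 1 (insert 'i' at idx 5): "bbiah" -> "bbiahi"
Op 2 (delete idx 2 = 'i'): "bbiahi" -> "bbahi"
Op 3 (delete idx 2 = 'a'): "bbahi" -> "bbhi"
Op 4 (append 'g'): "bbhi" -> "bbhig"
Op 5 (delete idx 1 = 'b'): "bbhig" -> "bhig"
Op 6 (delete idx 0 = 'b'): "bhig" -> "hig"
Op 7 (insert 'b' at idx 1): "hig" -> "hbig"
Op 8 (insert 'g' at idx 1): "hbig" -> "hgbig"

Answer: hgbig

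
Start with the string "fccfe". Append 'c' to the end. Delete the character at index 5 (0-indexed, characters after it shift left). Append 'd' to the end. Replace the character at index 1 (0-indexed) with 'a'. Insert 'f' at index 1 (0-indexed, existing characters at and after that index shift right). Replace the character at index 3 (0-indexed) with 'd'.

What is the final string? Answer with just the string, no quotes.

Applying each edit step by step:
Start: "fccfe"
Op 1 (append 'c'): "fccfe" -> "fccfec"
Op 2 (delete idx 5 = 'c'): "fccfec" -> "fccfe"
Op 3 (append 'd'): "fccfe" -> "fccfed"
Op 4 (replace idx 1: 'c' -> 'a'): "fccfed" -> "facfed"
Op 5 (insert 'f' at idx 1): "facfed" -> "ffacfed"
Op 6 (replace idx 3: 'c' -> 'd'): "ffacfed" -> "ffadfed"

Answer: ffadfed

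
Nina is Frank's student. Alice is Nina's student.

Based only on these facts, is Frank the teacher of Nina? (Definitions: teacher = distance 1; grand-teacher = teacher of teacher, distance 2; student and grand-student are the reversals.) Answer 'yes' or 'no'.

Answer: yes

Derivation:
Reconstructing the teacher chain from the given facts:
  Frank -> Nina -> Alice
(each arrow means 'teacher of the next')
Positions in the chain (0 = top):
  position of Frank: 0
  position of Nina: 1
  position of Alice: 2

Frank is at position 0, Nina is at position 1; signed distance (j - i) = 1.
'teacher' requires j - i = 1. Actual distance is 1, so the relation HOLDS.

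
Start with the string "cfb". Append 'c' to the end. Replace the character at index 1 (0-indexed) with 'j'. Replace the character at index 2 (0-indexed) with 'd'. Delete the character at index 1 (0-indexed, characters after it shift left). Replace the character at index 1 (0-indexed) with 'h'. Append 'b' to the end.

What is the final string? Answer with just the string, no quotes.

Answer: chcb

Derivation:
Applying each edit step by step:
Start: "cfb"
Op 1 (append 'c'): "cfb" -> "cfbc"
Op 2 (replace idx 1: 'f' -> 'j'): "cfbc" -> "cjbc"
Op 3 (replace idx 2: 'b' -> 'd'): "cjbc" -> "cjdc"
Op 4 (delete idx 1 = 'j'): "cjdc" -> "cdc"
Op 5 (replace idx 1: 'd' -> 'h'): "cdc" -> "chc"
Op 6 (append 'b'): "chc" -> "chcb"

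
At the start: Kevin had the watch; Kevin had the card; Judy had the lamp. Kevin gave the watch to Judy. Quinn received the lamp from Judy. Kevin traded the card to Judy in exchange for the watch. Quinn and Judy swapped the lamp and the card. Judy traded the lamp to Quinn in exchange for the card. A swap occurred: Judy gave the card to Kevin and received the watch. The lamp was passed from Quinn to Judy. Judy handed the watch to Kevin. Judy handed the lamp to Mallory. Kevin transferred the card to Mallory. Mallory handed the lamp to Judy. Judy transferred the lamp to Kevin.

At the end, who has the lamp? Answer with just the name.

Tracking all object holders:
Start: watch:Kevin, card:Kevin, lamp:Judy
Event 1 (give watch: Kevin -> Judy). State: watch:Judy, card:Kevin, lamp:Judy
Event 2 (give lamp: Judy -> Quinn). State: watch:Judy, card:Kevin, lamp:Quinn
Event 3 (swap card<->watch: now card:Judy, watch:Kevin). State: watch:Kevin, card:Judy, lamp:Quinn
Event 4 (swap lamp<->card: now lamp:Judy, card:Quinn). State: watch:Kevin, card:Quinn, lamp:Judy
Event 5 (swap lamp<->card: now lamp:Quinn, card:Judy). State: watch:Kevin, card:Judy, lamp:Quinn
Event 6 (swap card<->watch: now card:Kevin, watch:Judy). State: watch:Judy, card:Kevin, lamp:Quinn
Event 7 (give lamp: Quinn -> Judy). State: watch:Judy, card:Kevin, lamp:Judy
Event 8 (give watch: Judy -> Kevin). State: watch:Kevin, card:Kevin, lamp:Judy
Event 9 (give lamp: Judy -> Mallory). State: watch:Kevin, card:Kevin, lamp:Mallory
Event 10 (give card: Kevin -> Mallory). State: watch:Kevin, card:Mallory, lamp:Mallory
Event 11 (give lamp: Mallory -> Judy). State: watch:Kevin, card:Mallory, lamp:Judy
Event 12 (give lamp: Judy -> Kevin). State: watch:Kevin, card:Mallory, lamp:Kevin

Final state: watch:Kevin, card:Mallory, lamp:Kevin
The lamp is held by Kevin.

Answer: Kevin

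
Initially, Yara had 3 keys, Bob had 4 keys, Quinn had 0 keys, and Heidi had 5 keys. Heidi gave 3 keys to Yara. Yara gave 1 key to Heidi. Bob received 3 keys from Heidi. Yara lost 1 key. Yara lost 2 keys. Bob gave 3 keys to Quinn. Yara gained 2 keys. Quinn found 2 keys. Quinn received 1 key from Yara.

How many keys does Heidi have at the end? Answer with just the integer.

Tracking counts step by step:
Start: Yara=3, Bob=4, Quinn=0, Heidi=5
Event 1 (Heidi -> Yara, 3): Heidi: 5 -> 2, Yara: 3 -> 6. State: Yara=6, Bob=4, Quinn=0, Heidi=2
Event 2 (Yara -> Heidi, 1): Yara: 6 -> 5, Heidi: 2 -> 3. State: Yara=5, Bob=4, Quinn=0, Heidi=3
Event 3 (Heidi -> Bob, 3): Heidi: 3 -> 0, Bob: 4 -> 7. State: Yara=5, Bob=7, Quinn=0, Heidi=0
Event 4 (Yara -1): Yara: 5 -> 4. State: Yara=4, Bob=7, Quinn=0, Heidi=0
Event 5 (Yara -2): Yara: 4 -> 2. State: Yara=2, Bob=7, Quinn=0, Heidi=0
Event 6 (Bob -> Quinn, 3): Bob: 7 -> 4, Quinn: 0 -> 3. State: Yara=2, Bob=4, Quinn=3, Heidi=0
Event 7 (Yara +2): Yara: 2 -> 4. State: Yara=4, Bob=4, Quinn=3, Heidi=0
Event 8 (Quinn +2): Quinn: 3 -> 5. State: Yara=4, Bob=4, Quinn=5, Heidi=0
Event 9 (Yara -> Quinn, 1): Yara: 4 -> 3, Quinn: 5 -> 6. State: Yara=3, Bob=4, Quinn=6, Heidi=0

Heidi's final count: 0

Answer: 0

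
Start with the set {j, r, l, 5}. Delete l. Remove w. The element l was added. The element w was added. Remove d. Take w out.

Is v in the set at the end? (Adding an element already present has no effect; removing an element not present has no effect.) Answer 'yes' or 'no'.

Answer: no

Derivation:
Tracking the set through each operation:
Start: {5, j, l, r}
Event 1 (remove l): removed. Set: {5, j, r}
Event 2 (remove w): not present, no change. Set: {5, j, r}
Event 3 (add l): added. Set: {5, j, l, r}
Event 4 (add w): added. Set: {5, j, l, r, w}
Event 5 (remove d): not present, no change. Set: {5, j, l, r, w}
Event 6 (remove w): removed. Set: {5, j, l, r}

Final set: {5, j, l, r} (size 4)
v is NOT in the final set.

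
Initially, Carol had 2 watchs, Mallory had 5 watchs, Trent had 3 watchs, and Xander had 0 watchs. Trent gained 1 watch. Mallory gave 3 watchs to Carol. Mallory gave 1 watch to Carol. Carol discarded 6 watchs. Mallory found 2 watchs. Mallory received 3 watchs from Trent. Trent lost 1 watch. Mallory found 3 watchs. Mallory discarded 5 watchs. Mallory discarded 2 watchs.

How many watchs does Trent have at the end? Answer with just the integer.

Tracking counts step by step:
Start: Carol=2, Mallory=5, Trent=3, Xander=0
Event 1 (Trent +1): Trent: 3 -> 4. State: Carol=2, Mallory=5, Trent=4, Xander=0
Event 2 (Mallory -> Carol, 3): Mallory: 5 -> 2, Carol: 2 -> 5. State: Carol=5, Mallory=2, Trent=4, Xander=0
Event 3 (Mallory -> Carol, 1): Mallory: 2 -> 1, Carol: 5 -> 6. State: Carol=6, Mallory=1, Trent=4, Xander=0
Event 4 (Carol -6): Carol: 6 -> 0. State: Carol=0, Mallory=1, Trent=4, Xander=0
Event 5 (Mallory +2): Mallory: 1 -> 3. State: Carol=0, Mallory=3, Trent=4, Xander=0
Event 6 (Trent -> Mallory, 3): Trent: 4 -> 1, Mallory: 3 -> 6. State: Carol=0, Mallory=6, Trent=1, Xander=0
Event 7 (Trent -1): Trent: 1 -> 0. State: Carol=0, Mallory=6, Trent=0, Xander=0
Event 8 (Mallory +3): Mallory: 6 -> 9. State: Carol=0, Mallory=9, Trent=0, Xander=0
Event 9 (Mallory -5): Mallory: 9 -> 4. State: Carol=0, Mallory=4, Trent=0, Xander=0
Event 10 (Mallory -2): Mallory: 4 -> 2. State: Carol=0, Mallory=2, Trent=0, Xander=0

Trent's final count: 0

Answer: 0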